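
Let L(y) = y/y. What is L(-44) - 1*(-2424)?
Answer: 2425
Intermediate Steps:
L(y) = 1
L(-44) - 1*(-2424) = 1 - 1*(-2424) = 1 + 2424 = 2425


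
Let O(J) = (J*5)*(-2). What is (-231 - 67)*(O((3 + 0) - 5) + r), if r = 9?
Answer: -8642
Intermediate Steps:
O(J) = -10*J (O(J) = (5*J)*(-2) = -10*J)
(-231 - 67)*(O((3 + 0) - 5) + r) = (-231 - 67)*(-10*((3 + 0) - 5) + 9) = -298*(-10*(3 - 5) + 9) = -298*(-10*(-2) + 9) = -298*(20 + 9) = -298*29 = -8642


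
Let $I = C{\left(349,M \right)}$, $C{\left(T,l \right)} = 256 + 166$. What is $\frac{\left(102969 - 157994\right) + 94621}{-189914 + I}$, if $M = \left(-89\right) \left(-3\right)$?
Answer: $- \frac{9899}{47373} \approx -0.20896$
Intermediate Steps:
$M = 267$
$C{\left(T,l \right)} = 422$
$I = 422$
$\frac{\left(102969 - 157994\right) + 94621}{-189914 + I} = \frac{\left(102969 - 157994\right) + 94621}{-189914 + 422} = \frac{-55025 + 94621}{-189492} = 39596 \left(- \frac{1}{189492}\right) = - \frac{9899}{47373}$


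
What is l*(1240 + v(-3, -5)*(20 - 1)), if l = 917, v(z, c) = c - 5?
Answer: 962850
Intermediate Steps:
v(z, c) = -5 + c
l*(1240 + v(-3, -5)*(20 - 1)) = 917*(1240 + (-5 - 5)*(20 - 1)) = 917*(1240 - 10*19) = 917*(1240 - 190) = 917*1050 = 962850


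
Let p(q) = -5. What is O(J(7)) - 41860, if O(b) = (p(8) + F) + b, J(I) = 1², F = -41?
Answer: -41905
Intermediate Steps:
J(I) = 1
O(b) = -46 + b (O(b) = (-5 - 41) + b = -46 + b)
O(J(7)) - 41860 = (-46 + 1) - 41860 = -45 - 41860 = -41905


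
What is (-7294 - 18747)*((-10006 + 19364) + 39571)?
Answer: -1274160089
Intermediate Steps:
(-7294 - 18747)*((-10006 + 19364) + 39571) = -26041*(9358 + 39571) = -26041*48929 = -1274160089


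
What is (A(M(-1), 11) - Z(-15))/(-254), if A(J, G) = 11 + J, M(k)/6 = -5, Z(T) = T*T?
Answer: 122/127 ≈ 0.96063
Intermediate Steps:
Z(T) = T²
M(k) = -30 (M(k) = 6*(-5) = -30)
(A(M(-1), 11) - Z(-15))/(-254) = ((11 - 30) - 1*(-15)²)/(-254) = (-19 - 1*225)*(-1/254) = (-19 - 225)*(-1/254) = -244*(-1/254) = 122/127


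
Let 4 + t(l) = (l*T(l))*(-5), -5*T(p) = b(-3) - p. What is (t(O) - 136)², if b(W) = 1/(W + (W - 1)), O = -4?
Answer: 1183744/49 ≈ 24158.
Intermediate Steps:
b(W) = 1/(-1 + 2*W) (b(W) = 1/(W + (-1 + W)) = 1/(-1 + 2*W))
T(p) = 1/35 + p/5 (T(p) = -(1/(-1 + 2*(-3)) - p)/5 = -(1/(-1 - 6) - p)/5 = -(1/(-7) - p)/5 = -(-⅐ - p)/5 = 1/35 + p/5)
t(l) = -4 - 5*l*(1/35 + l/5) (t(l) = -4 + (l*(1/35 + l/5))*(-5) = -4 - 5*l*(1/35 + l/5))
(t(O) - 136)² = ((-4 - 1*(-4)² - ⅐*(-4)) - 136)² = ((-4 - 1*16 + 4/7) - 136)² = ((-4 - 16 + 4/7) - 136)² = (-136/7 - 136)² = (-1088/7)² = 1183744/49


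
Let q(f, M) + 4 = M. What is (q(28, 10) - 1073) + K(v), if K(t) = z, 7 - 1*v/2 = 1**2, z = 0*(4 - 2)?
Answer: -1067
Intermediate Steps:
z = 0 (z = 0*2 = 0)
q(f, M) = -4 + M
v = 12 (v = 14 - 2*1**2 = 14 - 2*1 = 14 - 2 = 12)
K(t) = 0
(q(28, 10) - 1073) + K(v) = ((-4 + 10) - 1073) + 0 = (6 - 1073) + 0 = -1067 + 0 = -1067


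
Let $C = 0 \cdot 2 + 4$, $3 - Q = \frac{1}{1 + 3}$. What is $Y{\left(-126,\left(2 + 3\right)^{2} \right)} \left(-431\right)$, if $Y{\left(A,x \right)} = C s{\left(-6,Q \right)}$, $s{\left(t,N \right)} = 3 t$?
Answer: $31032$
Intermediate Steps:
$Q = \frac{11}{4}$ ($Q = 3 - \frac{1}{1 + 3} = 3 - \frac{1}{4} = \frac{11}{4} \approx 2.75$)
$C = 4$ ($C = 0 + 4 = 4$)
$Y{\left(A,x \right)} = -72$ ($Y{\left(A,x \right)} = 4 \cdot 3 \left(-6\right) = 4 \left(-18\right) = -72$)
$Y{\left(-126,\left(2 + 3\right)^{2} \right)} \left(-431\right) = \left(-72\right) \left(-431\right) = 31032$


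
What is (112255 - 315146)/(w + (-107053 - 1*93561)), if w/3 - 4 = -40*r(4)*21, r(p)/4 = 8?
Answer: 15607/21634 ≈ 0.72141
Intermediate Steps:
r(p) = 32 (r(p) = 4*8 = 32)
w = -80628 (w = 12 + 3*(-40*32*21) = 12 + 3*(-1280*21) = 12 + 3*(-26880) = 12 - 80640 = -80628)
(112255 - 315146)/(w + (-107053 - 1*93561)) = (112255 - 315146)/(-80628 + (-107053 - 1*93561)) = -202891/(-80628 + (-107053 - 93561)) = -202891/(-80628 - 200614) = -202891/(-281242) = -202891*(-1/281242) = 15607/21634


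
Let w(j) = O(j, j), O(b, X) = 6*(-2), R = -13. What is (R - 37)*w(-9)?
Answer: 600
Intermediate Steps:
O(b, X) = -12
w(j) = -12
(R - 37)*w(-9) = (-13 - 37)*(-12) = -50*(-12) = 600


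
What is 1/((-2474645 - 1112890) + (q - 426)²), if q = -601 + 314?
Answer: -1/3079166 ≈ -3.2476e-7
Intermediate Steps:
q = -287
1/((-2474645 - 1112890) + (q - 426)²) = 1/((-2474645 - 1112890) + (-287 - 426)²) = 1/(-3587535 + (-713)²) = 1/(-3587535 + 508369) = 1/(-3079166) = -1/3079166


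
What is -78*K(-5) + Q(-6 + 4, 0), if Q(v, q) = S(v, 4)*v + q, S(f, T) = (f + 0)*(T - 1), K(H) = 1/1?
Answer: -66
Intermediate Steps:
K(H) = 1
S(f, T) = f*(-1 + T)
Q(v, q) = q + 3*v² (Q(v, q) = (v*(-1 + 4))*v + q = (v*3)*v + q = (3*v)*v + q = 3*v² + q = q + 3*v²)
-78*K(-5) + Q(-6 + 4, 0) = -78*1 + (0 + 3*(-6 + 4)²) = -78 + (0 + 3*(-2)²) = -78 + (0 + 3*4) = -78 + (0 + 12) = -78 + 12 = -66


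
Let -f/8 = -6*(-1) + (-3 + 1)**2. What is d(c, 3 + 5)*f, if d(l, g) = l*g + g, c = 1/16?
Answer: -680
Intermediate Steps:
c = 1/16 ≈ 0.062500
d(l, g) = g + g*l (d(l, g) = g*l + g = g + g*l)
f = -80 (f = -8*(-6*(-1) + (-3 + 1)**2) = -8*(6 + (-2)**2) = -8*(6 + 4) = -8*10 = -80)
d(c, 3 + 5)*f = ((3 + 5)*(1 + 1/16))*(-80) = (8*(17/16))*(-80) = (17/2)*(-80) = -680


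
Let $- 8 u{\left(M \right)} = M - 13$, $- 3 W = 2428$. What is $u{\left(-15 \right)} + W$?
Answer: $- \frac{4835}{6} \approx -805.83$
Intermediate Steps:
$W = - \frac{2428}{3}$ ($W = \left(- \frac{1}{3}\right) 2428 = - \frac{2428}{3} \approx -809.33$)
$u{\left(M \right)} = \frac{13}{8} - \frac{M}{8}$ ($u{\left(M \right)} = - \frac{M - 13}{8} = - \frac{-13 + M}{8} = \frac{13}{8} - \frac{M}{8}$)
$u{\left(-15 \right)} + W = \left(\frac{13}{8} - - \frac{15}{8}\right) - \frac{2428}{3} = \left(\frac{13}{8} + \frac{15}{8}\right) - \frac{2428}{3} = \frac{7}{2} - \frac{2428}{3} = - \frac{4835}{6}$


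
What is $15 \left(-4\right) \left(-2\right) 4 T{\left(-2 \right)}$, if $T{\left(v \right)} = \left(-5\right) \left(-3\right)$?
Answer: $7200$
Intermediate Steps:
$T{\left(v \right)} = 15$
$15 \left(-4\right) \left(-2\right) 4 T{\left(-2 \right)} = 15 \left(-4\right) \left(-2\right) 4 \cdot 15 = 15 \cdot 8 \cdot 4 \cdot 15 = 15 \cdot 32 \cdot 15 = 480 \cdot 15 = 7200$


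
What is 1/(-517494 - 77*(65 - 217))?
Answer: -1/505790 ≈ -1.9771e-6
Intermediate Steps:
1/(-517494 - 77*(65 - 217)) = 1/(-517494 - 77*(-152)) = 1/(-517494 + 11704) = 1/(-505790) = -1/505790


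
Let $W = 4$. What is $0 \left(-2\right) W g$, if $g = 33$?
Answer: $0$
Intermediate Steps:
$0 \left(-2\right) W g = 0 \left(-2\right) 4 \cdot 33 = 0 \cdot 4 \cdot 33 = 0 \cdot 33 = 0$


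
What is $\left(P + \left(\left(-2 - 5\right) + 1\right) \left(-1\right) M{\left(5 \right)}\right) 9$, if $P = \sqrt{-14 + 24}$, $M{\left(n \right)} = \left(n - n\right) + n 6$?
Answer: $1620 + 9 \sqrt{10} \approx 1648.5$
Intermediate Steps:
$M{\left(n \right)} = 6 n$ ($M{\left(n \right)} = 0 + 6 n = 6 n$)
$P = \sqrt{10} \approx 3.1623$
$\left(P + \left(\left(-2 - 5\right) + 1\right) \left(-1\right) M{\left(5 \right)}\right) 9 = \left(\sqrt{10} + \left(\left(-2 - 5\right) + 1\right) \left(-1\right) 6 \cdot 5\right) 9 = \left(\sqrt{10} + \left(-7 + 1\right) \left(-1\right) 30\right) 9 = \left(\sqrt{10} + \left(-6\right) \left(-1\right) 30\right) 9 = \left(\sqrt{10} + 6 \cdot 30\right) 9 = \left(\sqrt{10} + 180\right) 9 = \left(180 + \sqrt{10}\right) 9 = 1620 + 9 \sqrt{10}$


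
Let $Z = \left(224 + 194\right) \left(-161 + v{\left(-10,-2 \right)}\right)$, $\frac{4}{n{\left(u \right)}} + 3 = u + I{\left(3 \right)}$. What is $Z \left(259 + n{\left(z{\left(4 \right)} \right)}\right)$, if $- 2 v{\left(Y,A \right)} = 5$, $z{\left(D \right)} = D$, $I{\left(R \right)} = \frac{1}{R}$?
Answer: $-17905866$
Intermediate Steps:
$v{\left(Y,A \right)} = - \frac{5}{2}$ ($v{\left(Y,A \right)} = \left(- \frac{1}{2}\right) 5 = - \frac{5}{2}$)
$n{\left(u \right)} = \frac{4}{- \frac{8}{3} + u}$ ($n{\left(u \right)} = \frac{4}{-3 + \left(u + \frac{1}{3}\right)} = \frac{4}{-3 + \left(\frac{1}{3} + u\right)} = \frac{4}{- \frac{8}{3} + u}$)
$Z = -68343$ ($Z = \left(224 + 194\right) \left(-161 - \frac{5}{2}\right) = 418 \left(- \frac{327}{2}\right) = -68343$)
$Z \left(259 + n{\left(z{\left(4 \right)} \right)}\right) = - 68343 \left(259 + \frac{12}{-8 + 3 \cdot 4}\right) = - 68343 \left(259 + \frac{12}{-8 + 12}\right) = - 68343 \left(259 + \frac{12}{4}\right) = - 68343 \left(259 + 12 \cdot \frac{1}{4}\right) = - 68343 \left(259 + 3\right) = \left(-68343\right) 262 = -17905866$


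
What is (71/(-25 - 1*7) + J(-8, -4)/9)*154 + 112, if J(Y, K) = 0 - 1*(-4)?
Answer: -23219/144 ≈ -161.24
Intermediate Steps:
J(Y, K) = 4 (J(Y, K) = 0 + 4 = 4)
(71/(-25 - 1*7) + J(-8, -4)/9)*154 + 112 = (71/(-25 - 1*7) + 4/9)*154 + 112 = (71/(-25 - 7) + 4*(1/9))*154 + 112 = (71/(-32) + 4/9)*154 + 112 = (71*(-1/32) + 4/9)*154 + 112 = (-71/32 + 4/9)*154 + 112 = -511/288*154 + 112 = -39347/144 + 112 = -23219/144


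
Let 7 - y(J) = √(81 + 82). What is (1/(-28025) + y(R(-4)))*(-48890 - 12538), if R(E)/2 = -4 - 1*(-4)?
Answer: -12050576472/28025 + 61428*√163 ≈ 3.5427e+5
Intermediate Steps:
R(E) = 0 (R(E) = 2*(-4 - 1*(-4)) = 2*(-4 + 4) = 2*0 = 0)
y(J) = 7 - √163 (y(J) = 7 - √(81 + 82) = 7 - √163)
(1/(-28025) + y(R(-4)))*(-48890 - 12538) = (1/(-28025) + (7 - √163))*(-48890 - 12538) = (-1/28025 + (7 - √163))*(-61428) = (196174/28025 - √163)*(-61428) = -12050576472/28025 + 61428*√163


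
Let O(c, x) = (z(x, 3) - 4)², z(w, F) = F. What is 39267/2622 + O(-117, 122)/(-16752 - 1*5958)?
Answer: 74312579/4962135 ≈ 14.976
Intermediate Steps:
O(c, x) = 1 (O(c, x) = (3 - 4)² = (-1)² = 1)
39267/2622 + O(-117, 122)/(-16752 - 1*5958) = 39267/2622 + 1/(-16752 - 1*5958) = 39267*(1/2622) + 1/(-16752 - 5958) = 13089/874 + 1/(-22710) = 13089/874 + 1*(-1/22710) = 13089/874 - 1/22710 = 74312579/4962135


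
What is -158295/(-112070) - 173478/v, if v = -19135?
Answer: 4494130857/428891890 ≈ 10.478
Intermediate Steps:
-158295/(-112070) - 173478/v = -158295/(-112070) - 173478/(-19135) = -158295*(-1/112070) - 173478*(-1/19135) = 31659/22414 + 173478/19135 = 4494130857/428891890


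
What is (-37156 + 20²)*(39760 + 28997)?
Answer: -2527232292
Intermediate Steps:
(-37156 + 20²)*(39760 + 28997) = (-37156 + 400)*68757 = -36756*68757 = -2527232292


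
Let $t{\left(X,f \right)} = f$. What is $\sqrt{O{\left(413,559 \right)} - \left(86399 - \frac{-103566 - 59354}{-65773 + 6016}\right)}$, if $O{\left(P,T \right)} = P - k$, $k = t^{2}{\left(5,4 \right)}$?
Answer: $\frac{i \sqrt{307094724401658}}{59757} \approx 293.26 i$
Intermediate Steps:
$k = 16$ ($k = 4^{2} = 16$)
$O{\left(P,T \right)} = -16 + P$ ($O{\left(P,T \right)} = P - 16 = -16 + P$)
$\sqrt{O{\left(413,559 \right)} - \left(86399 - \frac{-103566 - 59354}{-65773 + 6016}\right)} = \sqrt{\left(-16 + 413\right) - \left(86399 - \frac{-103566 - 59354}{-65773 + 6016}\right)} = \sqrt{397 - \left(86399 + \frac{162920}{-59757}\right)} = \sqrt{397 - \frac{5162782123}{59757}} = \sqrt{- \frac{5139058594}{59757}} = \frac{i \sqrt{307094724401658}}{59757}$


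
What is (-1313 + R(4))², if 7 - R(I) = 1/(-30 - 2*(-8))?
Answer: 334268089/196 ≈ 1.7055e+6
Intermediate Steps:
R(I) = 99/14 (R(I) = 7 - 1/(-30 - 2*(-8)) = 7 - 1/(-30 + 16) = 7 - 1/(-14) = 7 - 1*(-1/14) = 7 + 1/14 = 99/14)
(-1313 + R(4))² = (-1313 + 99/14)² = (-18283/14)² = 334268089/196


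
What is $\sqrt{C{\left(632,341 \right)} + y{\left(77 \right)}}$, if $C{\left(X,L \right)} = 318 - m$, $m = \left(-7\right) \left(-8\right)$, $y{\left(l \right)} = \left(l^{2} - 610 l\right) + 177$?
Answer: $i \sqrt{40602} \approx 201.5 i$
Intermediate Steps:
$y{\left(l \right)} = 177 + l^{2} - 610 l$
$m = 56$
$C{\left(X,L \right)} = 262$ ($C{\left(X,L \right)} = 318 - 56 = 262$)
$\sqrt{C{\left(632,341 \right)} + y{\left(77 \right)}} = \sqrt{262 + \left(177 + 77^{2} - 46970\right)} = \sqrt{262 + \left(177 + 5929 - 46970\right)} = \sqrt{262 - 40864} = \sqrt{-40602} = i \sqrt{40602}$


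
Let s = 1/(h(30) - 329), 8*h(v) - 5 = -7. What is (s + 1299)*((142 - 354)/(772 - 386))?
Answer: -181342574/254181 ≈ -713.44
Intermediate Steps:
h(v) = -¼ (h(v) = 5/8 + (⅛)*(-7) = 5/8 - 7/8 = -¼)
s = -4/1317 (s = 1/(-¼ - 329) = 1/(-1317/4) = -4/1317 ≈ -0.0030372)
(s + 1299)*((142 - 354)/(772 - 386)) = (-4/1317 + 1299)*((142 - 354)/(772 - 386)) = 1710779*(-212/386)/1317 = 1710779*(-212*1/386)/1317 = (1710779/1317)*(-106/193) = -181342574/254181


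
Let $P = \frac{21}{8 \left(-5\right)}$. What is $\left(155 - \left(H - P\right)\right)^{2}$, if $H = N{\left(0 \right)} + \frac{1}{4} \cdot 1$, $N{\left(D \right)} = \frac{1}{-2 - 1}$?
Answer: $\frac{343991209}{14400} \approx 23888.0$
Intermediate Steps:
$N{\left(D \right)} = - \frac{1}{3}$ ($N{\left(D \right)} = \frac{1}{-3} = - \frac{1}{3}$)
$H = - \frac{1}{12}$ ($H = - \frac{1}{3} + \frac{1}{4} \cdot 1 = - \frac{1}{3} + \frac{1}{4} = - \frac{1}{12} \approx -0.083333$)
$P = - \frac{21}{40}$ ($P = \frac{21}{-40} = 21 \left(- \frac{1}{40}\right) = - \frac{21}{40} \approx -0.525$)
$\left(155 - \left(H - P\right)\right)^{2} = \left(155 - \frac{53}{120}\right)^{2} = \left(\frac{18547}{120}\right)^{2} = \frac{343991209}{14400}$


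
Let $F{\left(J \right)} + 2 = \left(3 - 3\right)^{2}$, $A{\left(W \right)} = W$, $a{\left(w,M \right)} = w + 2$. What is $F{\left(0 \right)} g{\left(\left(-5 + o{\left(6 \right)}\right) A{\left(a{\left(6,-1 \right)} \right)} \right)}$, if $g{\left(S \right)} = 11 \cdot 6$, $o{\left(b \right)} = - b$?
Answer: $-132$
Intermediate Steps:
$a{\left(w,M \right)} = 2 + w$
$F{\left(J \right)} = -2$ ($F{\left(J \right)} = -2 + \left(3 - 3\right)^{2} = -2 + 0^{2} = -2 + 0 = -2$)
$g{\left(S \right)} = 66$
$F{\left(0 \right)} g{\left(\left(-5 + o{\left(6 \right)}\right) A{\left(a{\left(6,-1 \right)} \right)} \right)} = \left(-2\right) 66 = -132$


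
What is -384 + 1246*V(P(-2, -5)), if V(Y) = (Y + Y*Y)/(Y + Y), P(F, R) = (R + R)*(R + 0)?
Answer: 31389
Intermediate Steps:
P(F, R) = 2*R² (P(F, R) = (2*R)*R = 2*R²)
V(Y) = (Y + Y²)/(2*Y) (V(Y) = (Y + Y²)/((2*Y)) = (Y + Y²)*(1/(2*Y)) = (Y + Y²)/(2*Y))
-384 + 1246*V(P(-2, -5)) = -384 + 1246*(½ + (2*(-5)²)/2) = -384 + 1246*(½ + (2*25)/2) = -384 + 1246*(½ + (½)*50) = -384 + 1246*(½ + 25) = -384 + 1246*(51/2) = -384 + 31773 = 31389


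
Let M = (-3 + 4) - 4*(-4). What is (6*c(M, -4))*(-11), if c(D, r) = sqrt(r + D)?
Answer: -66*sqrt(13) ≈ -237.97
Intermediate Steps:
M = 17 (M = 1 + 16 = 17)
c(D, r) = sqrt(D + r)
(6*c(M, -4))*(-11) = (6*sqrt(17 - 4))*(-11) = (6*sqrt(13))*(-11) = -66*sqrt(13)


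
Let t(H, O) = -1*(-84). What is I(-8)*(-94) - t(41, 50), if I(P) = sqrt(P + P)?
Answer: -84 - 376*I ≈ -84.0 - 376.0*I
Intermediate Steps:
t(H, O) = 84
I(P) = sqrt(2)*sqrt(P) (I(P) = sqrt(2*P) = sqrt(2)*sqrt(P))
I(-8)*(-94) - t(41, 50) = (sqrt(2)*sqrt(-8))*(-94) - 1*84 = (sqrt(2)*(2*I*sqrt(2)))*(-94) - 84 = (4*I)*(-94) - 84 = -376*I - 84 = -84 - 376*I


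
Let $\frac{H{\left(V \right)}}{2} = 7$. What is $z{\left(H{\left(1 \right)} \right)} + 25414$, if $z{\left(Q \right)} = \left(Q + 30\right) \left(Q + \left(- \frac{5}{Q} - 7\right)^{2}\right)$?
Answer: $\frac{1392169}{49} \approx 28412.0$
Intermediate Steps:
$H{\left(V \right)} = 14$ ($H{\left(V \right)} = 2 \cdot 7 = 14$)
$z{\left(Q \right)} = \left(30 + Q\right) \left(Q + \left(-7 - \frac{5}{Q}\right)^{2}\right)$
$z{\left(H{\left(1 \right)} \right)} + 25414 = \left(1540 + 14^{2} + 79 \cdot 14 + \frac{750}{196} + \frac{2125}{14}\right) + 25414 = \left(1540 + 196 + 1106 + 750 \cdot \frac{1}{196} + 2125 \cdot \frac{1}{14}\right) + 25414 = \left(1540 + 196 + 1106 + \frac{375}{98} + \frac{2125}{14}\right) + 25414 = \frac{146883}{49} + 25414 = \frac{1392169}{49}$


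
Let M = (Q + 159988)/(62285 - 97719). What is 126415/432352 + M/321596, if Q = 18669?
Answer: 180059547188537/615854762893216 ≈ 0.29237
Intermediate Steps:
M = -178657/35434 (M = (18669 + 159988)/(62285 - 97719) = 178657/(-35434) = 178657*(-1/35434) = -178657/35434 ≈ -5.0420)
126415/432352 + M/321596 = 126415/432352 - 178657/35434/321596 = 126415*(1/432352) - 178657/35434*1/321596 = 126415/432352 - 178657/11395432664 = 180059547188537/615854762893216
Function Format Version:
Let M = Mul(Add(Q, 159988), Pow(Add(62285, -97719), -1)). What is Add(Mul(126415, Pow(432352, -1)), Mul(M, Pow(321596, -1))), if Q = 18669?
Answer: Rational(180059547188537, 615854762893216) ≈ 0.29237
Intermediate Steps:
M = Rational(-178657, 35434) (M = Mul(Add(18669, 159988), Pow(Add(62285, -97719), -1)) = Mul(178657, Pow(-35434, -1)) = Mul(178657, Rational(-1, 35434)) = Rational(-178657, 35434) ≈ -5.0420)
Add(Mul(126415, Pow(432352, -1)), Mul(M, Pow(321596, -1))) = Add(Mul(126415, Pow(432352, -1)), Mul(Rational(-178657, 35434), Pow(321596, -1))) = Add(Mul(126415, Rational(1, 432352)), Mul(Rational(-178657, 35434), Rational(1, 321596))) = Add(Rational(126415, 432352), Rational(-178657, 11395432664)) = Rational(180059547188537, 615854762893216)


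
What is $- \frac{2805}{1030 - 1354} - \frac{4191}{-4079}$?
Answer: $\frac{4266493}{440532} \approx 9.6849$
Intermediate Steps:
$- \frac{2805}{1030 - 1354} - \frac{4191}{-4079} = - \frac{2805}{1030 - 1354} - - \frac{4191}{4079} = - \frac{2805}{-324} + \frac{4191}{4079} = \left(-2805\right) \left(- \frac{1}{324}\right) + \frac{4191}{4079} = \frac{935}{108} + \frac{4191}{4079} = \frac{4266493}{440532}$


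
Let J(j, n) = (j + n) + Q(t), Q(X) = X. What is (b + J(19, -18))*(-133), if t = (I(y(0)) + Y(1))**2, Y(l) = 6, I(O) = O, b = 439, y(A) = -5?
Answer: -58653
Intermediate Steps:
t = 1 (t = (-5 + 6)**2 = 1**2 = 1)
J(j, n) = 1 + j + n (J(j, n) = (j + n) + 1 = 1 + j + n)
(b + J(19, -18))*(-133) = (439 + (1 + 19 - 18))*(-133) = (439 + 2)*(-133) = 441*(-133) = -58653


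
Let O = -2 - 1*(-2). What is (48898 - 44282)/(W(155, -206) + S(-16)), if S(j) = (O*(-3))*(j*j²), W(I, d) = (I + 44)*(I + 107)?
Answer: 2308/26069 ≈ 0.088534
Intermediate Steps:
O = 0 (O = -2 + 2 = 0)
W(I, d) = (44 + I)*(107 + I)
S(j) = 0 (S(j) = (0*(-3))*(j*j²) = 0*j³ = 0)
(48898 - 44282)/(W(155, -206) + S(-16)) = (48898 - 44282)/((4708 + 155² + 151*155) + 0) = 4616/((4708 + 24025 + 23405) + 0) = 4616/(52138 + 0) = 4616/52138 = 4616*(1/52138) = 2308/26069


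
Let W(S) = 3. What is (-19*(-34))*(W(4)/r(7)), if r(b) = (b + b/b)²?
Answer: 969/32 ≈ 30.281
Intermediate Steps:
r(b) = (1 + b)² (r(b) = (b + 1)² = (1 + b)²)
(-19*(-34))*(W(4)/r(7)) = (-19*(-34))*(3/((1 + 7)²)) = 646*(3/(8²)) = 646*(3/64) = 969/32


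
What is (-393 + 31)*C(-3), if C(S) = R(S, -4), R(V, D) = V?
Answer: 1086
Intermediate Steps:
C(S) = S
(-393 + 31)*C(-3) = (-393 + 31)*(-3) = -362*(-3) = 1086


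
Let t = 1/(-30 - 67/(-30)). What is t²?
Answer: 900/693889 ≈ 0.0012970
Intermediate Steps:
t = -30/833 (t = 1/(-30 - 67*(-1/30)) = 1/(-30 + 67/30) = 1/(-833/30) = -30/833 ≈ -0.036014)
t² = (-30/833)² = 900/693889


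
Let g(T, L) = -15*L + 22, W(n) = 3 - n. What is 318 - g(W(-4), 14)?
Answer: 506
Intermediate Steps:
g(T, L) = 22 - 15*L
318 - g(W(-4), 14) = 318 - (22 - 15*14) = 318 - (22 - 210) = 318 - 1*(-188) = 318 + 188 = 506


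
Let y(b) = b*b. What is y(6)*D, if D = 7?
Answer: 252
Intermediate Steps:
y(b) = b²
y(6)*D = 6²*7 = 36*7 = 252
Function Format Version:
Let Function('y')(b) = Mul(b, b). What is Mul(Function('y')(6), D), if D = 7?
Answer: 252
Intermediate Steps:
Function('y')(b) = Pow(b, 2)
Mul(Function('y')(6), D) = Mul(Pow(6, 2), 7) = Mul(36, 7) = 252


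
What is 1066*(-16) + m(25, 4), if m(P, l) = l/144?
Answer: -614015/36 ≈ -17056.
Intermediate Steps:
m(P, l) = l/144 (m(P, l) = l*(1/144) = l/144)
1066*(-16) + m(25, 4) = 1066*(-16) + (1/144)*4 = -17056 + 1/36 = -614015/36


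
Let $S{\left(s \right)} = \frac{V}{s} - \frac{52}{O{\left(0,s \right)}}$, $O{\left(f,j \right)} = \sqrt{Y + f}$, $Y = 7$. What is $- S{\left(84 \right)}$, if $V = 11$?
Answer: $- \frac{11}{84} + \frac{52 \sqrt{7}}{7} \approx 19.523$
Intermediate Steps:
$O{\left(f,j \right)} = \sqrt{7 + f}$
$S{\left(s \right)} = \frac{11}{s} - \frac{52 \sqrt{7}}{7}$ ($S{\left(s \right)} = \frac{11}{s} - \frac{52}{\sqrt{7 + 0}} = \frac{11}{s} - \frac{52}{\sqrt{7}} = \frac{11}{s} - 52 \frac{\sqrt{7}}{7} = \frac{11}{s} - \frac{52 \sqrt{7}}{7}$)
$- S{\left(84 \right)} = - (\frac{11}{84} - \frac{52 \sqrt{7}}{7}) = - \frac{11}{84} + \frac{52 \sqrt{7}}{7}$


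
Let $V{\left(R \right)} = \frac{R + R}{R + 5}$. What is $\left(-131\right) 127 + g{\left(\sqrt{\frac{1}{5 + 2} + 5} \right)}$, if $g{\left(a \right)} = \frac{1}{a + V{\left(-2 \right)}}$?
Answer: $- \frac{881740}{53} + \frac{27 \sqrt{7}}{106} \approx -16636.0$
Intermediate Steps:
$V{\left(R \right)} = \frac{2 R}{5 + R}$
$g{\left(a \right)} = \frac{1}{- \frac{4}{3} + a}$ ($g{\left(a \right)} = \frac{1}{a + 2 \left(-2\right) \frac{1}{5 - 2}} = \frac{1}{a + 2 \left(-2\right) \frac{1}{3}} = \frac{1}{a - \frac{4}{3}} = \frac{1}{- \frac{4}{3} + a}$)
$\left(-131\right) 127 + g{\left(\sqrt{\frac{1}{5 + 2} + 5} \right)} = \left(-131\right) 127 + \frac{3}{-4 + 3 \sqrt{\frac{1}{5 + 2} + 5}} = -16637 + \frac{3}{-4 + 3 \sqrt{\frac{1}{7} + 5}} = -16637 + \frac{3}{-4 + 3 \sqrt{\frac{36}{7}}} = -16637 + \frac{3}{-4 + 3 \frac{6 \sqrt{7}}{7}} = -16637 + \frac{3}{-4 + \frac{18 \sqrt{7}}{7}}$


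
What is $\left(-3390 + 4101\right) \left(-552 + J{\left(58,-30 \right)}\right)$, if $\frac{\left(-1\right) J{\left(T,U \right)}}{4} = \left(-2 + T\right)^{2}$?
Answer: $-9311256$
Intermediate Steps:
$J{\left(T,U \right)} = - 4 \left(-2 + T\right)^{2}$
$\left(-3390 + 4101\right) \left(-552 + J{\left(58,-30 \right)}\right) = \left(-3390 + 4101\right) \left(-552 - 4 \left(-2 + 58\right)^{2}\right) = 711 \left(-552 - 4 \cdot 56^{2}\right) = 711 \left(-552 - 12544\right) = 711 \left(-13096\right) = -9311256$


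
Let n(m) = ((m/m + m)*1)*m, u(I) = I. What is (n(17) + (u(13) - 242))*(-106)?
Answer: -8162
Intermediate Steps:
n(m) = m*(1 + m) (n(m) = ((1 + m)*1)*m = (1 + m)*m = m*(1 + m))
(n(17) + (u(13) - 242))*(-106) = (17*(1 + 17) + (13 - 242))*(-106) = (17*18 - 229)*(-106) = (306 - 229)*(-106) = 77*(-106) = -8162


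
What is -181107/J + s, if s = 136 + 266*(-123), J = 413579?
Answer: -13475412085/413579 ≈ -32582.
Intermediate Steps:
s = -32582 (s = 136 - 32718 = -32582)
-181107/J + s = -181107/413579 - 32582 = -13475412085/413579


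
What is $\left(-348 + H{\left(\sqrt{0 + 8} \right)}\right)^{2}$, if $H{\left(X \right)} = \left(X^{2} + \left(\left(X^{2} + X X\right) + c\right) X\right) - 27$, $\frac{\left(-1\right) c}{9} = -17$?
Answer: $363177 - 248092 \sqrt{2} \approx 12322.0$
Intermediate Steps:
$c = 153$ ($c = \left(-9\right) \left(-17\right) = 153$)
$H{\left(X \right)} = -27 + X^{2} + X \left(153 + 2 X^{2}\right)$ ($H{\left(X \right)} = \left(X^{2} + \left(\left(X^{2} + X X\right) + 153\right) X\right) - 27 = \left(X^{2} + \left(\left(X^{2} + X^{2}\right) + 153\right) X\right) - 27 = \left(X^{2} + \left(2 X^{2} + 153\right) X\right) - 27 = \left(X^{2} + \left(153 + 2 X^{2}\right) X\right) - 27 = \left(X^{2} + X \left(153 + 2 X^{2}\right)\right) - 27 = -27 + X^{2} + X \left(153 + 2 X^{2}\right)$)
$\left(-348 + H{\left(\sqrt{0 + 8} \right)}\right)^{2} = \left(-348 + \left(-27 + \left(\sqrt{0 + 8}\right)^{2} + 2 \left(\sqrt{0 + 8}\right)^{3} + 153 \sqrt{0 + 8}\right)\right)^{2} = \left(-348 + \left(-27 + \left(\sqrt{8}\right)^{2} + 2 \left(\sqrt{8}\right)^{3} + 153 \sqrt{8}\right)\right)^{2} = \left(-348 + \left(-27 + \left(2 \sqrt{2}\right)^{2} + 2 \left(2 \sqrt{2}\right)^{3} + 153 \cdot 2 \sqrt{2}\right)\right)^{2} = \left(-348 + \left(-27 + 8 + 2 \cdot 16 \sqrt{2} + 306 \sqrt{2}\right)\right)^{2} = \left(-348 + \left(-27 + 8 + 32 \sqrt{2} + 306 \sqrt{2}\right)\right)^{2} = \left(-348 - \left(19 - 338 \sqrt{2}\right)\right)^{2} = \left(-367 + 338 \sqrt{2}\right)^{2}$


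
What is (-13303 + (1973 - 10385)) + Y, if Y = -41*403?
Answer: -38238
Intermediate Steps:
Y = -16523
(-13303 + (1973 - 10385)) + Y = (-13303 + (1973 - 10385)) - 16523 = (-13303 - 8412) - 16523 = -21715 - 16523 = -38238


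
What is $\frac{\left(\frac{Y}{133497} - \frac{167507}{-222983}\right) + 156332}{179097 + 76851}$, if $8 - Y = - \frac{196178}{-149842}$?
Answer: $\frac{29054643477376105024}{47568265950790543959} \approx 0.6108$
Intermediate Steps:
$Y = \frac{501279}{74921}$ ($Y = 8 - - \frac{196178}{-149842} = 8 - \left(-196178\right) \left(- \frac{1}{149842}\right) = 8 - \frac{98089}{74921} = \frac{501279}{74921} \approx 6.6908$)
$\frac{\left(\frac{Y}{133497} - \frac{167507}{-222983}\right) + 156332}{179097 + 76851} = \frac{\left(\frac{501279}{74921 \cdot 133497} - \frac{167507}{-222983}\right) + 156332}{179097 + 76851} = \frac{\left(\frac{501279}{74921} \cdot \frac{1}{133497} - - \frac{167507}{222983}\right) + 156332}{255948} = \left(\left(\frac{167093}{3333909579} + \frac{167507}{222983}\right) + 156332\right) \frac{1}{255948} = \left(\frac{558490450747972}{743405159654157} + 156332\right) \frac{1}{255948} = \frac{116218573909504420096}{743405159654157} \cdot \frac{1}{255948} = \frac{29054643477376105024}{47568265950790543959}$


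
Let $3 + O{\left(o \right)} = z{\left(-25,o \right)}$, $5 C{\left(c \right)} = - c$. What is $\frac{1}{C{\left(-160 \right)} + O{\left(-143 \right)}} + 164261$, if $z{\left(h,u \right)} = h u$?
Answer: $\frac{591996645}{3604} \approx 1.6426 \cdot 10^{5}$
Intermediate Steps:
$C{\left(c \right)} = - \frac{c}{5}$ ($C{\left(c \right)} = \frac{\left(-1\right) c}{5} = - \frac{c}{5}$)
$O{\left(o \right)} = -3 - 25 o$
$\frac{1}{C{\left(-160 \right)} + O{\left(-143 \right)}} + 164261 = \frac{1}{\left(- \frac{1}{5}\right) \left(-160\right) - -3572} + 164261 = \frac{1}{32 + \left(-3 + 3575\right)} + 164261 = \frac{1}{32 + 3572} + 164261 = \frac{1}{3604} + 164261 = \frac{591996645}{3604}$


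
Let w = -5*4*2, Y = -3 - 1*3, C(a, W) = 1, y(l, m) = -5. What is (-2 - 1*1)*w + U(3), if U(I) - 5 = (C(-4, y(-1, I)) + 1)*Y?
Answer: 113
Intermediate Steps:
Y = -6 (Y = -3 - 3 = -6)
w = -40 (w = -20*2 = -40)
U(I) = -7 (U(I) = 5 + (1 + 1)*(-6) = 5 + 2*(-6) = 5 - 12 = -7)
(-2 - 1*1)*w + U(3) = (-2 - 1*1)*(-40) - 7 = (-2 - 1)*(-40) - 7 = -3*(-40) - 7 = 120 - 7 = 113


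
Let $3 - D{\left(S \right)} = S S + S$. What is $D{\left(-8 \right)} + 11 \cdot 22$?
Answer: $189$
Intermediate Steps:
$D{\left(S \right)} = 3 - S - S^{2}$ ($D{\left(S \right)} = 3 - \left(S S + S\right) = 3 - \left(S^{2} + S\right) = 3 - \left(S + S^{2}\right) = 3 - S - S^{2}$)
$D{\left(-8 \right)} + 11 \cdot 22 = \left(3 - -8 - \left(-8\right)^{2}\right) + 11 \cdot 22 = \left(3 + 8 - 64\right) + 242 = -53 + 242 = 189$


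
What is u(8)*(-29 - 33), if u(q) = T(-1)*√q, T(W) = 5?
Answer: -620*√2 ≈ -876.81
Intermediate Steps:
u(q) = 5*√q
u(8)*(-29 - 33) = (5*√8)*(-29 - 33) = (5*(2*√2))*(-62) = (10*√2)*(-62) = -620*√2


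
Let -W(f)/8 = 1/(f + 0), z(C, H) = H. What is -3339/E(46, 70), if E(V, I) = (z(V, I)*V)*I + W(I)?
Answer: -116865/7888996 ≈ -0.014814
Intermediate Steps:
W(f) = -8/f (W(f) = -8/(f + 0) = -8/f)
E(V, I) = -8/I + V*I² (E(V, I) = (I*V)*I - 8/I = V*I² - 8/I = -8/I + V*I²)
-3339/E(46, 70) = -3339*70/(-8 + 46*70³) = -3339*70/(-8 + 46*343000) = -3339*70/(-8 + 15778000) = -3339/((1/70)*15777992) = -3339/7888996/35 = -3339*35/7888996 = -116865/7888996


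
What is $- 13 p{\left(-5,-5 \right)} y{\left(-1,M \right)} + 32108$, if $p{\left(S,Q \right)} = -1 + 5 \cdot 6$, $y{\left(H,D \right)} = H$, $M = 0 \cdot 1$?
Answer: $32485$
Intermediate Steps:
$M = 0$
$p{\left(S,Q \right)} = 29$ ($p{\left(S,Q \right)} = -1 + 30 = 29$)
$- 13 p{\left(-5,-5 \right)} y{\left(-1,M \right)} + 32108 = \left(-13\right) 29 \left(-1\right) + 32108 = \left(-377\right) \left(-1\right) + 32108 = 377 + 32108 = 32485$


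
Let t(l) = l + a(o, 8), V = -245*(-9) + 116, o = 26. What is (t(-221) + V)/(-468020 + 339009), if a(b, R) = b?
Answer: -2126/129011 ≈ -0.016479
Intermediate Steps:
V = 2321 (V = 2205 + 116 = 2321)
t(l) = 26 + l (t(l) = l + 26 = 26 + l)
(t(-221) + V)/(-468020 + 339009) = ((26 - 221) + 2321)/(-468020 + 339009) = (-195 + 2321)/(-129011) = 2126*(-1/129011) = -2126/129011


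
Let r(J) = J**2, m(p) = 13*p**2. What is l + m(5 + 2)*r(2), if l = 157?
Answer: 2705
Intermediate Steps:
l + m(5 + 2)*r(2) = 157 + (13*(5 + 2)**2)*2**2 = 157 + (13*7**2)*4 = 157 + (13*49)*4 = 157 + 637*4 = 157 + 2548 = 2705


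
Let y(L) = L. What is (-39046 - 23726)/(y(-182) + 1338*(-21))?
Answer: 15693/7070 ≈ 2.2197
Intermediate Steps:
(-39046 - 23726)/(y(-182) + 1338*(-21)) = (-39046 - 23726)/(-182 + 1338*(-21)) = -62772/(-182 - 28098) = -62772/(-28280) = -62772*(-1/28280) = 15693/7070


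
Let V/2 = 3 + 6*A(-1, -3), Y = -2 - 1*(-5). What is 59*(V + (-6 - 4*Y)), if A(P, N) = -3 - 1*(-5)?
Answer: 708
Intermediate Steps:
A(P, N) = 2 (A(P, N) = -3 + 5 = 2)
Y = 3 (Y = -2 + 5 = 3)
V = 30 (V = 2*(3 + 6*2) = 2*(3 + 12) = 2*15 = 30)
59*(V + (-6 - 4*Y)) = 59*(30 + (-6 - 4*3)) = 59*(30 + (-6 - 12)) = 59*(30 - 18) = 59*12 = 708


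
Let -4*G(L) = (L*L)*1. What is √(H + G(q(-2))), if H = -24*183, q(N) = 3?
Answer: 9*I*√217/2 ≈ 66.289*I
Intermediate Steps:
H = -4392
G(L) = -L²/4 (G(L) = -L*L/4 = -L²/4)
√(H + G(q(-2))) = √(-4392 - ¼*3²) = √(-4392 - ¼*9) = √(-4392 - 9/4) = √(-17577/4) = 9*I*√217/2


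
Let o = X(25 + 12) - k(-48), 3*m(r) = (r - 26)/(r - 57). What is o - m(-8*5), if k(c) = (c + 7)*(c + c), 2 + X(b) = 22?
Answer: -379874/97 ≈ -3916.2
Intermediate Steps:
X(b) = 20 (X(b) = -2 + 22 = 20)
m(r) = (-26 + r)/(3*(-57 + r)) (m(r) = ((r - 26)/(r - 57))/3 = ((-26 + r)/(-57 + r))/3 = (-26 + r)/(3*(-57 + r)))
k(c) = 2*c*(7 + c) (k(c) = (7 + c)*(2*c) = 2*c*(7 + c))
o = -3916 (o = 20 - 2*(-48)*(7 - 48) = 20 - 2*(-48)*(-41) = 20 - 1*3936 = 20 - 3936 = -3916)
o - m(-8*5) = -3916 - (-26 - 8*5)/(3*(-57 - 8*5)) = -3916 - (-26 - 40)/(3*(-57 - 40)) = -3916 - (-66)/(3*(-97)) = -3916 - (-1)*(-66)/(3*97) = -3916 - 1*22/97 = -3916 - 22/97 = -379874/97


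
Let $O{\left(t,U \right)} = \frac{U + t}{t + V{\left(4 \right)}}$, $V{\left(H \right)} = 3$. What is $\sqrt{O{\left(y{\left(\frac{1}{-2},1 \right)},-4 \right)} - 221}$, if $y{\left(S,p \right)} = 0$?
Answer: $\frac{i \sqrt{2001}}{3} \approx 14.911 i$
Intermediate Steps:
$O{\left(t,U \right)} = \frac{U + t}{3 + t}$ ($O{\left(t,U \right)} = \frac{U + t}{t + 3} = \frac{U + t}{3 + t}$)
$\sqrt{O{\left(y{\left(\frac{1}{-2},1 \right)},-4 \right)} - 221} = \sqrt{\frac{-4 + 0}{3 + 0} - 221} = \sqrt{\frac{1}{3} \left(-4\right) - 221} = \sqrt{- \frac{4}{3} - 221} = \sqrt{- \frac{667}{3}} = \frac{i \sqrt{2001}}{3}$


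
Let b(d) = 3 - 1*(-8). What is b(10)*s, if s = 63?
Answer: 693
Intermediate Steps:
b(d) = 11 (b(d) = 3 + 8 = 11)
b(10)*s = 11*63 = 693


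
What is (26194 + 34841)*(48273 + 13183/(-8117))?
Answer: 23914657894530/8117 ≈ 2.9462e+9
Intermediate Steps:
(26194 + 34841)*(48273 + 13183/(-8117)) = 61035*(48273 + 13183*(-1/8117)) = 61035*(48273 - 13183/8117) = 61035*(391818758/8117) = 23914657894530/8117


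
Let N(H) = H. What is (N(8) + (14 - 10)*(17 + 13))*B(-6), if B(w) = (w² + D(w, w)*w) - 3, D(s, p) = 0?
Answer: 4224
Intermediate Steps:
B(w) = -3 + w² (B(w) = (w² + 0*w) - 3 = (w² + 0) - 3 = w² - 3 = -3 + w²)
(N(8) + (14 - 10)*(17 + 13))*B(-6) = (8 + (14 - 10)*(17 + 13))*(-3 + (-6)²) = (8 + 4*30)*(-3 + 36) = (8 + 120)*33 = 128*33 = 4224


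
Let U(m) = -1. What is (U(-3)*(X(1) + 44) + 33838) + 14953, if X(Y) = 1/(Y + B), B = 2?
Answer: 146240/3 ≈ 48747.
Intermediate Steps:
X(Y) = 1/(2 + Y) (X(Y) = 1/(Y + 2) = 1/(2 + Y))
(U(-3)*(X(1) + 44) + 33838) + 14953 = (-(1/(2 + 1) + 44) + 33838) + 14953 = (-(1/3 + 44) + 33838) + 14953 = (-(⅓ + 44) + 33838) + 14953 = (-1*133/3 + 33838) + 14953 = (-133/3 + 33838) + 14953 = 101381/3 + 14953 = 146240/3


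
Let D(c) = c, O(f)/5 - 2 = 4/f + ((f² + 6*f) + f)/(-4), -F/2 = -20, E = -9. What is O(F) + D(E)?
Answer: -4697/2 ≈ -2348.5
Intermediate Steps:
F = 40 (F = -2*(-20) = 40)
O(f) = 10 + 20/f - 35*f/4 - 5*f²/4 (O(f) = 10 + 5*(4/f + ((f² + 6*f) + f)/(-4)) = 10 + 5*(4/f + (f² + 7*f)*(-¼)) = 10 + 5*(4/f + (-7*f/4 - f²/4)) = 10 + 5*(4/f - 7*f/4 - f²/4) = 10 + (20/f - 35*f/4 - 5*f²/4) = 10 + 20/f - 35*f/4 - 5*f²/4)
O(F) + D(E) = (5/4)*(16 - 1*40*(-8 + 40² + 7*40))/40 - 9 = (5/4)*(1/40)*(16 - 1*40*(-8 + 1600 + 280)) - 9 = (5/4)*(1/40)*(16 - 1*40*1872) - 9 = (5/4)*(1/40)*(16 - 74880) - 9 = (5/4)*(1/40)*(-74864) - 9 = -4679/2 - 9 = -4697/2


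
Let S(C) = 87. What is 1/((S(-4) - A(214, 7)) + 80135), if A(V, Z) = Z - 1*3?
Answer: 1/80218 ≈ 1.2466e-5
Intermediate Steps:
A(V, Z) = -3 + Z (A(V, Z) = Z - 3 = -3 + Z)
1/((S(-4) - A(214, 7)) + 80135) = 1/((87 - (-3 + 7)) + 80135) = 1/((87 - 1*4) + 80135) = 1/((87 - 4) + 80135) = 1/(83 + 80135) = 1/80218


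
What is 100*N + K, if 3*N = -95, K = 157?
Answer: -9029/3 ≈ -3009.7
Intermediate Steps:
N = -95/3 (N = (1/3)*(-95) = -95/3 ≈ -31.667)
100*N + K = 100*(-95/3) + 157 = -9500/3 + 157 = -9029/3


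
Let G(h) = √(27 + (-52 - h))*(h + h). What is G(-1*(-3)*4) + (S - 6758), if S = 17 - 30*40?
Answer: -7941 + 24*I*√37 ≈ -7941.0 + 145.99*I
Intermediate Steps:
S = -1183 (S = 17 - 1200 = -1183)
G(h) = 2*h*√(-25 - h) (G(h) = √(-25 - h)*(2*h) = 2*h*√(-25 - h))
G(-1*(-3)*4) + (S - 6758) = 2*(-1*(-3)*4)*√(-25 - (-1*(-3))*4) + (-1183 - 6758) = 2*(3*4)*√(-25 - 3*4) - 7941 = 2*12*√(-25 - 1*12) - 7941 = 2*12*√(-25 - 12) - 7941 = 2*12*√(-37) - 7941 = 2*12*(I*√37) - 7941 = 24*I*√37 - 7941 = -7941 + 24*I*√37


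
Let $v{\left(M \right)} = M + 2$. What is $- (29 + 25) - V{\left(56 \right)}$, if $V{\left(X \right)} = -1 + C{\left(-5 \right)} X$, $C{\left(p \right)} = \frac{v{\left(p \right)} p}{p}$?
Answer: $115$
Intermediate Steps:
$v{\left(M \right)} = 2 + M$
$C{\left(p \right)} = 2 + p$ ($C{\left(p \right)} = \frac{\left(2 + p\right) p}{p} = \frac{p \left(2 + p\right)}{p} = 2 + p$)
$V{\left(X \right)} = -1 - 3 X$ ($V{\left(X \right)} = -1 + \left(2 - 5\right) X = -1 - 3 X$)
$- (29 + 25) - V{\left(56 \right)} = - (29 + 25) - \left(-1 - 168\right) = \left(-1\right) 54 - \left(-1 - 168\right) = -54 - -169 = -54 + 169 = 115$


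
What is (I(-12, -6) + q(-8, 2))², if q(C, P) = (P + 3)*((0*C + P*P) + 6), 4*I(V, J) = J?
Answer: 9409/4 ≈ 2352.3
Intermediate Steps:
I(V, J) = J/4
q(C, P) = (3 + P)*(6 + P²) (q(C, P) = (3 + P)*((0 + P²) + 6) = (3 + P)*(P² + 6) = (3 + P)*(6 + P²))
(I(-12, -6) + q(-8, 2))² = ((¼)*(-6) + (18 + 2³ + 3*2² + 6*2))² = (-3/2 + (18 + 8 + 3*4 + 12))² = (-3/2 + (18 + 8 + 12 + 12))² = (-3/2 + 50)² = (97/2)² = 9409/4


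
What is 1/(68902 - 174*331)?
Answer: 1/11308 ≈ 8.8433e-5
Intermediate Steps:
1/(68902 - 174*331) = 1/(68902 - 57594) = 1/11308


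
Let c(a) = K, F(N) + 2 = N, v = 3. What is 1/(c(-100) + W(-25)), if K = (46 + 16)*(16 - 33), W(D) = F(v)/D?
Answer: -25/26351 ≈ -0.00094873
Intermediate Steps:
F(N) = -2 + N
W(D) = 1/D (W(D) = (-2 + 3)/D = 1/D)
K = -1054 (K = 62*(-17) = -1054)
c(a) = -1054
1/(c(-100) + W(-25)) = 1/(-1054 + 1/(-25)) = 1/(-1054 - 1/25) = 1/(-26351/25) = -25/26351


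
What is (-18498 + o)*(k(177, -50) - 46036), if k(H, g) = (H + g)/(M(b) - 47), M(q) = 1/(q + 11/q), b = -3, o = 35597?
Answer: -742344330312/943 ≈ -7.8722e+8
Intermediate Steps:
k(H, g) = -20*H/943 - 20*g/943 (k(H, g) = (H + g)/(-3/(11 + (-3)**2) - 47) = (H + g)/(-3/(11 + 9) - 47) = (H + g)/(-3/20 - 47) = (H + g)/(-943/20) = (H + g)*(-20/943) = -20*H/943 - 20*g/943)
(-18498 + o)*(k(177, -50) - 46036) = (-18498 + 35597)*((-20/943*177 - 20/943*(-50)) - 46036) = 17099*((-3540/943 + 1000/943) - 46036) = 17099*(-2540/943 - 46036) = 17099*(-43414488/943) = -742344330312/943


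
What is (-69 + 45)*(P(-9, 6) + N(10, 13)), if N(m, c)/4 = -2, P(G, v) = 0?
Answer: 192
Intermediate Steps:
N(m, c) = -8 (N(m, c) = 4*(-2) = -8)
(-69 + 45)*(P(-9, 6) + N(10, 13)) = (-69 + 45)*(0 - 8) = -24*(-8) = 192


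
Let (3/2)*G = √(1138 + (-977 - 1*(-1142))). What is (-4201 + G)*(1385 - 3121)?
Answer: 7292936 - 3472*√1303/3 ≈ 7.2512e+6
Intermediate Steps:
G = 2*√1303/3 (G = 2*√(1138 + (-977 - 1*(-1142)))/3 = 2*√(1138 + (-977 + 1142))/3 = 2*√(1138 + 165)/3 = 2*√1303/3 ≈ 24.065)
(-4201 + G)*(1385 - 3121) = (-4201 + 2*√1303/3)*(1385 - 3121) = (-4201 + 2*√1303/3)*(-1736) = 7292936 - 3472*√1303/3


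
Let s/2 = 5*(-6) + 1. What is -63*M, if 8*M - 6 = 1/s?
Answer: -21861/464 ≈ -47.114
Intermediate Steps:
s = -58 (s = 2*(5*(-6) + 1) = 2*(-30 + 1) = 2*(-29) = -58)
M = 347/464 (M = ¾ + (⅛)/(-58) = ¾ + (⅛)*(-1/58) = ¾ - 1/464 = 347/464 ≈ 0.74784)
-63*M = -63*347/464 = -21861/464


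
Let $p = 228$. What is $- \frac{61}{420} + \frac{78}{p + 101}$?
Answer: $\frac{259}{2820} \approx 0.091844$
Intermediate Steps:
$- \frac{61}{420} + \frac{78}{p + 101} = - \frac{61}{420} + \frac{78}{228 + 101} = \left(-61\right) \frac{1}{420} + \frac{78}{329} = - \frac{61}{420} + 78 \cdot \frac{1}{329} = - \frac{61}{420} + \frac{78}{329} = \frac{259}{2820}$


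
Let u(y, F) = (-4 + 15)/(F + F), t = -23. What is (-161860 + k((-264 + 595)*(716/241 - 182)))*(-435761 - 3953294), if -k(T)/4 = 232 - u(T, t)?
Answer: 16433262722030/23 ≈ 7.1449e+11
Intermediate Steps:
u(y, F) = 11/(2*F) (u(y, F) = 11/((2*F)) = 11*(1/(2*F)) = 11/(2*F))
k(T) = -21366/23 (k(T) = -4*(232 - 11/(2*(-23))) = -4*(232 - 11*(-1)/(2*23)) = -4*(232 - 1*(-11/46)) = -4*(232 + 11/46) = -4*10683/46 = -21366/23)
(-161860 + k((-264 + 595)*(716/241 - 182)))*(-435761 - 3953294) = (-161860 - 21366/23)*(-435761 - 3953294) = -3744146/23*(-4389055) = 16433262722030/23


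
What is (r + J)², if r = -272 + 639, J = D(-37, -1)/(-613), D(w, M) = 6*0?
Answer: 134689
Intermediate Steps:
D(w, M) = 0
J = 0 (J = 0/(-613) = 0*(-1/613) = 0)
r = 367
(r + J)² = (367 + 0)² = 367² = 134689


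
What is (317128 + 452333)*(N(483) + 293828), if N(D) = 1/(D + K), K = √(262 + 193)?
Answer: 7520178581374305/33262 - 109923*√455/33262 ≈ 2.2609e+11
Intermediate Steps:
K = √455 ≈ 21.331
N(D) = 1/(D + √455)
(317128 + 452333)*(N(483) + 293828) = (317128 + 452333)*(1/(483 + √455) + 293828) = 769461*(293828 + 1/(483 + √455)) = 226089186708 + 769461/(483 + √455)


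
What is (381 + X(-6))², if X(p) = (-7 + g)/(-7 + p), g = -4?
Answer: 24641296/169 ≈ 1.4581e+5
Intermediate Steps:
X(p) = -11/(-7 + p) (X(p) = (-7 - 4)/(-7 + p) = -11/(-7 + p))
(381 + X(-6))² = (381 - 11/(-7 - 6))² = (381 - 11/(-13))² = (381 - 11*(-1/13))² = (381 + 11/13)² = (4964/13)² = 24641296/169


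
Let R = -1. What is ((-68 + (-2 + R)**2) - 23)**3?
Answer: -551368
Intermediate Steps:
((-68 + (-2 + R)**2) - 23)**3 = ((-68 + (-2 - 1)**2) - 23)**3 = ((-68 + (-3)**2) - 23)**3 = ((-68 + 9) - 23)**3 = (-59 - 23)**3 = (-82)**3 = -551368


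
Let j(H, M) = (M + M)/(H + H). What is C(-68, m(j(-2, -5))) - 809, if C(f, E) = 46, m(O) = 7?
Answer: -763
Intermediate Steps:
j(H, M) = M/H (j(H, M) = (2*M)/((2*H)) = (2*M)*(1/(2*H)) = M/H)
C(-68, m(j(-2, -5))) - 809 = 46 - 809 = -763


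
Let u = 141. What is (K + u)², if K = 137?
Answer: 77284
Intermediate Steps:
(K + u)² = (137 + 141)² = 278² = 77284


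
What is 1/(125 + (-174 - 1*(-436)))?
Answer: 1/387 ≈ 0.0025840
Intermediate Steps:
1/(125 + (-174 - 1*(-436))) = 1/(125 + (-174 + 436)) = 1/(125 + 262) = 1/387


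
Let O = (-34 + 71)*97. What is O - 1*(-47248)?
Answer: 50837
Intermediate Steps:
O = 3589 (O = 37*97 = 3589)
O - 1*(-47248) = 3589 - 1*(-47248) = 3589 + 47248 = 50837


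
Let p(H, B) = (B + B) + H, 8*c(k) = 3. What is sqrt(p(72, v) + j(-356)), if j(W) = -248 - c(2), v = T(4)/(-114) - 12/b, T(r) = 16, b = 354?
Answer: I*sqrt(31979231094)/13452 ≈ 13.294*I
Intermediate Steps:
c(k) = 3/8 (c(k) = (1/8)*3 = 3/8)
v = -586/3363 (v = 16/(-114) - 12/354 = 16*(-1/114) - 12*1/354 = -8/57 - 2/59 = -586/3363 ≈ -0.17425)
j(W) = -1987/8 (j(W) = -248 - 1*3/8 = -248 - 3/8 = -1987/8)
p(H, B) = H + 2*B (p(H, B) = 2*B + H = H + 2*B)
sqrt(p(72, v) + j(-356)) = sqrt((72 + 2*(-586/3363)) - 1987/8) = sqrt((72 - 1172/3363) - 1987/8) = sqrt(240964/3363 - 1987/8) = sqrt(-4754569/26904) = I*sqrt(31979231094)/13452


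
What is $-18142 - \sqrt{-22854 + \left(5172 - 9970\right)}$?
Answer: $-18142 - 2 i \sqrt{6913} \approx -18142.0 - 166.29 i$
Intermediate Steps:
$-18142 - \sqrt{-22854 + \left(5172 - 9970\right)} = -18142 - \sqrt{-22854 - 4798} = -18142 - \sqrt{-27652} = -18142 - 2 i \sqrt{6913}$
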